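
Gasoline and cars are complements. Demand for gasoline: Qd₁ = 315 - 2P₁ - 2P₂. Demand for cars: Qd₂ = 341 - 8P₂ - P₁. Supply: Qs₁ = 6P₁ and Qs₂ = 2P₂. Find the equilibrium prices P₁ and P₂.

P₁ = 1234/39, P₂ = 2413/78

Market 1: 315 - 2P₁ - 2P₂ = 6P₁ → 8P₁ + 2P₂ = 315.
Market 2: 10P₂ + P₁ = 341.
Eliminating P₂: 10×(1) − 2×(2) gives 78P₁ = 2468, so P₁ = 1234/39.
Back-substitute into (2): P₂ = (341 − 1×1234/39) / 10 = 2413/78.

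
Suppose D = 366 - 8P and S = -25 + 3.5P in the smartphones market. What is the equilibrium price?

Set D = S: 366 - 8P = -25 + 3.5P.
391 = 11.5P, so P* = 34.
Q* = 366 − 8(34) = 94.

P* = 34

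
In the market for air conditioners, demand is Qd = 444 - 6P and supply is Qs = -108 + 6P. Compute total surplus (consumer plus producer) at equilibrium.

Total surplus = 4704

Equilibrium: 444 - 6P = -108 + 6P gives P* = 46, Q* = 168.
Demand choke price: P = 74; supply starts at P = 18.
CS = ½(74 − 46)(168) = 2352; PS = ½(46 − 18)(168) = 2352.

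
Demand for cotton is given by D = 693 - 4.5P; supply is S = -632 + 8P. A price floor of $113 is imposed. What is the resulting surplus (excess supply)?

Equilibrium price would be P* = 106, so the floor at 113 binds.
At P = 113: D = 184.5, S = 272.
Surplus = 272 − 184.5 = 87.5.

Surplus = 87.5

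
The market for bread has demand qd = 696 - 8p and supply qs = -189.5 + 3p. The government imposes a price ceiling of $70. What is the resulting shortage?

Equilibrium price would be p* = 80.5, so the ceiling at 70 binds.
At p = 70: qd = 696 − 8(70) = 136, qs = -189.5 + 3(70) = 20.5.
Shortage = 136 − 20.5 = 115.5.

Shortage = 115.5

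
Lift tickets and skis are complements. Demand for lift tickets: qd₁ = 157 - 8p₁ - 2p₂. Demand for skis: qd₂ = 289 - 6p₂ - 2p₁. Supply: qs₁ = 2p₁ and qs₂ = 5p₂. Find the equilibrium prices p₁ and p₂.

p₁ = 1149/106, p₂ = 1288/53

Market 1: 157 - 8p₁ - 2p₂ = 2p₁ → 10p₁ + 2p₂ = 157.
Market 2: 11p₂ + 2p₁ = 289.
Eliminating p₂: 11×(1) − 2×(2) gives 106p₁ = 1149, so p₁ = 1149/106.
Back-substitute into (2): p₂ = (289 − 2×1149/106) / 11 = 1288/53.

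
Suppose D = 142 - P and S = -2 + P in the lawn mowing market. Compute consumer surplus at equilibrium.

Consumer surplus = 2450

Equilibrium: 142 - P = -2 + P gives P* = 72, Q* = 70.
Demand choke price (D = 0): P = 142.
CS = ½(142 − 72)(70) = 2450.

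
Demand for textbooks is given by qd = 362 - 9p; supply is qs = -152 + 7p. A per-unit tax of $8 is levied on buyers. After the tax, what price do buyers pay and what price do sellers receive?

Buyers pay $35.625, sellers receive $27.625

Pre-tax equilibrium: p* = 32.125, q* = 72.875.
Tax on buyers shifts demand to qd = 362 − 9(p + 8) = 290 - 9p.
290 - 9p = -152 + 7p gives seller price ps = 27.625; buyers pay pb = 27.625 + 8 = 35.625.
New quantity: q = 362 − 9(35.625) = 41.375.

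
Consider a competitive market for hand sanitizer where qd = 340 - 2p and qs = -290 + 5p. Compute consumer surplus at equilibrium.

Equilibrium: 340 - 2p = -290 + 5p gives p* = 90, q* = 160.
Demand choke price (qd = 0): p = 170.
CS = ½(170 − 90)(160) = 6400.

Consumer surplus = 6400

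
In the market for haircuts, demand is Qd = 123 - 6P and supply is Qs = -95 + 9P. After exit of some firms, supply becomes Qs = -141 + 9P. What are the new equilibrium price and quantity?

Original equilibrium: P* = 218/15, Q* = 35.8.
New equilibrium: 123 - 6P = -141 + 9P, so 264 = 15P and P' = 17.6; Q' = 123 − 6(17.6) = 17.4.

P' = 17.6, Q' = 17.4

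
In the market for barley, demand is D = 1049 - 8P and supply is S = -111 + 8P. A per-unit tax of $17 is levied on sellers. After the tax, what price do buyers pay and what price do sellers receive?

Buyers pay $81, sellers receive $64

Pre-tax equilibrium: P* = 72.5, Q* = 469.
Tax on sellers shifts supply to S = -111 + 8(P − 17) = -247 + 8P.
1049 - 8P = -247 + 8P gives buyer price Pb = 81; sellers receive Ps = 81 − 17 = 64.
New quantity: Q = 1049 − 8(81) = 401.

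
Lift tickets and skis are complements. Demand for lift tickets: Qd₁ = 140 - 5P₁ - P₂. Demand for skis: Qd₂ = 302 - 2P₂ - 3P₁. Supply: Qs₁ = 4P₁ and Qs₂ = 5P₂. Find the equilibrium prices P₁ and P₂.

Market 1: 140 - 5P₁ - P₂ = 4P₁ → 9P₁ + P₂ = 140.
Market 2: 7P₂ + 3P₁ = 302.
Eliminating P₂: 7×(1) − 1×(2) gives 60P₁ = 678, so P₁ = 11.3.
Back-substitute into (2): P₂ = (302 − 3×11.3) / 7 = 38.3.

P₁ = 11.3, P₂ = 38.3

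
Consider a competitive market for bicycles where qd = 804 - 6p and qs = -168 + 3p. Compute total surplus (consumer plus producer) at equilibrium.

Total surplus = 6084

Equilibrium: 804 - 6p = -168 + 3p gives p* = 108, q* = 156.
Demand choke price: p = 134; supply starts at p = 56.
CS = ½(134 − 108)(156) = 2028; PS = ½(108 − 56)(156) = 4056.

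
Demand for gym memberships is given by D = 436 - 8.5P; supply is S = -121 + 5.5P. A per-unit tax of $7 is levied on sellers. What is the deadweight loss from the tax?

Deadweight loss = 81.8125

Pre-tax equilibrium: P* = 557/14, Q* = 2739/28.
Tax on sellers shifts supply to S = -121 + 5.5(P − 7) = -159.5 + 5.5P.
436 - 8.5P = -159.5 + 5.5P gives buyer price Pb = 1191/28; sellers receive Ps = 1191/28 − 7 = 995/28.
New quantity: Q = 436 − 8.5(1191/28) = 4169/56.
DWL = ½ × 7 × (2739/28 − 4169/56) = 81.8125.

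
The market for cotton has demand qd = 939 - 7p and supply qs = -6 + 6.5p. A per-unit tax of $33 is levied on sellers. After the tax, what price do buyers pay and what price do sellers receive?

Pre-tax equilibrium: p* = 70, q* = 449.
Tax on sellers shifts supply to qs = -6 + 6.5(p − 33) = -220.5 + 6.5p.
939 - 7p = -220.5 + 6.5p gives buyer price pb = 773/9; sellers receive ps = 773/9 − 33 = 476/9.
New quantity: q = 939 − 7(773/9) = 3040/9.

Buyers pay 773/9, sellers receive 476/9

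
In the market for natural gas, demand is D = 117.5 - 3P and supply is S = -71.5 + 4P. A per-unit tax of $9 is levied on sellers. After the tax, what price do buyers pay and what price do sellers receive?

Pre-tax equilibrium: P* = 27, Q* = 36.5.
Tax on sellers shifts supply to S = -71.5 + 4(P − 9) = -107.5 + 4P.
117.5 - 3P = -107.5 + 4P gives buyer price Pb = 225/7; sellers receive Ps = 225/7 − 9 = 162/7.
New quantity: Q = 117.5 − 3(225/7) = 295/14.

Buyers pay 225/7, sellers receive 162/7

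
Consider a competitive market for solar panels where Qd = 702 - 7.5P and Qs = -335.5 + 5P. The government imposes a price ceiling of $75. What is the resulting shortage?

Shortage = 100

Equilibrium price would be P* = 83, so the ceiling at 75 binds.
At P = 75: Qd = 702 − 7.5(75) = 139.5, Qs = -335.5 + 5(75) = 39.5.
Shortage = 139.5 − 39.5 = 100.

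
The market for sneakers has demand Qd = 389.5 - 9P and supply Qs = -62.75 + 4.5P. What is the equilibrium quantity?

Set Qd = Qs: 389.5 - 9P = -62.75 + 4.5P.
452.25 = 13.5P, so P* = 33.5.
Q* = 389.5 − 9(33.5) = 88.

Q* = 88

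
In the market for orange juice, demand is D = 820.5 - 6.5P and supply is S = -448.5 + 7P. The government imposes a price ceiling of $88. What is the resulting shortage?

Shortage = 81

Equilibrium price would be P* = 94, so the ceiling at 88 binds.
At P = 88: D = 820.5 − 6.5(88) = 248.5, S = -448.5 + 7(88) = 167.5.
Shortage = 248.5 − 167.5 = 81.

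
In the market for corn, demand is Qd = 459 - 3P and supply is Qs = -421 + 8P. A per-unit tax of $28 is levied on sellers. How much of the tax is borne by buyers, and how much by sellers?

Pre-tax equilibrium: P* = 80, Q* = 219.
Tax on sellers shifts supply to Qs = -421 + 8(P − 28) = -645 + 8P.
459 - 3P = -645 + 8P gives buyer price Pb = 1104/11; sellers receive Ps = 1104/11 − 28 = 796/11.
New quantity: Q = 459 − 3(1104/11) = 1737/11.
Buyer burden = 1104/11 − 80 = 224/11; seller burden = 80 − 796/11 = 84/11.

Buyers bear 224/11, sellers bear 84/11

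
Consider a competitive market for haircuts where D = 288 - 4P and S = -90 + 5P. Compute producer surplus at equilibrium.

Producer surplus = 1440

Equilibrium: 288 - 4P = -90 + 5P gives P* = 42, Q* = 120.
Supply starts at P = 18 (where S = 0).
PS = ½(42 − 18)(120) = 1440.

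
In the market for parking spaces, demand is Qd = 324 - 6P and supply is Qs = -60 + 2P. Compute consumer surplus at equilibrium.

Equilibrium: 324 - 6P = -60 + 2P gives P* = 48, Q* = 36.
Demand choke price (Qd = 0): P = 54.
CS = ½(54 − 48)(36) = 108.

Consumer surplus = 108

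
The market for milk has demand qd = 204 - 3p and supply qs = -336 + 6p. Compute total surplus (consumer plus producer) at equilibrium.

Total surplus = 144

Equilibrium: 204 - 3p = -336 + 6p gives p* = 60, q* = 24.
Demand choke price: p = 68; supply starts at p = 56.
CS = ½(68 − 60)(24) = 96; PS = ½(60 − 56)(24) = 48.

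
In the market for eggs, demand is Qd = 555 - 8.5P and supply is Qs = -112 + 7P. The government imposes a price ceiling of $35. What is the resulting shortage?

Shortage = 124.5

Equilibrium price would be P* = 1334/31, so the ceiling at 35 binds.
At P = 35: Qd = 555 − 8.5(35) = 257.5, Qs = -112 + 7(35) = 133.
Shortage = 257.5 − 133 = 124.5.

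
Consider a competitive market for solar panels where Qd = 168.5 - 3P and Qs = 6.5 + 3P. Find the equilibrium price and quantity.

Set Qd = Qs: 168.5 - 3P = 6.5 + 3P.
162 = 6P, so P* = 27.
Q* = 168.5 − 3(27) = 87.5.

P* = 27, Q* = 87.5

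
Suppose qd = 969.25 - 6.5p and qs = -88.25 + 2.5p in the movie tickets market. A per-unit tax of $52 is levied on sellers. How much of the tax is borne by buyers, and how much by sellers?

Buyers bear 130/9, sellers bear 338/9

Pre-tax equilibrium: p* = 117.5, q* = 205.5.
Tax on sellers shifts supply to qs = -88.25 + 2.5(p − 52) = -218.25 + 2.5p.
969.25 - 6.5p = -218.25 + 2.5p gives buyer price pb = 2375/18; sellers receive ps = 2375/18 − 52 = 1439/18.
New quantity: q = 969.25 − 6.5(2375/18) = 2009/18.
Buyer burden = 2375/18 − 117.5 = 130/9; seller burden = 117.5 − 1439/18 = 338/9.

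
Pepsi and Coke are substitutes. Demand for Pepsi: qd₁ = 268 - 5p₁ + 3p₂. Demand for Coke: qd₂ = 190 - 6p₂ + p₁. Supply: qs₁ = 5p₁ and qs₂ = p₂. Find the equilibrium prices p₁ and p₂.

Market 1: 268 - 5p₁ + 3p₂ = 5p₁ → 10p₁ - 3p₂ = 268.
Market 2: 7p₂ - p₁ = 190.
Eliminating p₂: 7×(1) + 3×(2) gives 67p₁ = 2446, so p₁ = 2446/67.
Back-substitute into (2): p₂ = (190 + 1×2446/67) / 7 = 2168/67.

p₁ = 2446/67, p₂ = 2168/67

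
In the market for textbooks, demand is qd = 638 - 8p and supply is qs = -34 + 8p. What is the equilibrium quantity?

q* = 302

Set qd = qs: 638 - 8p = -34 + 8p.
672 = 16p, so p* = 42.
q* = 638 − 8(42) = 302.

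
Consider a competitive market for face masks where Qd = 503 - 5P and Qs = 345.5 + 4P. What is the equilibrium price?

Set Qd = Qs: 503 - 5P = 345.5 + 4P.
157.5 = 9P, so P* = 17.5.
Q* = 503 − 5(17.5) = 415.5.

P* = 17.5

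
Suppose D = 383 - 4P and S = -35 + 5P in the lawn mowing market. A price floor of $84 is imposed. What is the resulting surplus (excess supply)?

Surplus = 338

Equilibrium price would be P* = 418/9, so the floor at 84 binds.
At P = 84: D = 47, S = 385.
Surplus = 385 − 47 = 338.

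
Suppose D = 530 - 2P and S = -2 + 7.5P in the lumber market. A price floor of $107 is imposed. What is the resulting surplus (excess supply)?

Equilibrium price would be P* = 56, so the floor at 107 binds.
At P = 107: D = 316, S = 800.5.
Surplus = 800.5 − 316 = 484.5.

Surplus = 484.5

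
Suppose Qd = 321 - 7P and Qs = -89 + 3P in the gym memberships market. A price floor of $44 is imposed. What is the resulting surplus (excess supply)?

Equilibrium price would be P* = 41, so the floor at 44 binds.
At P = 44: Qd = 13, Qs = 43.
Surplus = 43 − 13 = 30.

Surplus = 30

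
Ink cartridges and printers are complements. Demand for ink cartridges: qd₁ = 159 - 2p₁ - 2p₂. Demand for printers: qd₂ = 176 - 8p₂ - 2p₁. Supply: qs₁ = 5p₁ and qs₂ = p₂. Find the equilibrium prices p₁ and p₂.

Market 1: 159 - 2p₁ - 2p₂ = 5p₁ → 7p₁ + 2p₂ = 159.
Market 2: 9p₂ + 2p₁ = 176.
Eliminating p₂: 9×(1) − 2×(2) gives 59p₁ = 1079, so p₁ = 1079/59.
Back-substitute into (2): p₂ = (176 − 2×1079/59) / 9 = 914/59.

p₁ = 1079/59, p₂ = 914/59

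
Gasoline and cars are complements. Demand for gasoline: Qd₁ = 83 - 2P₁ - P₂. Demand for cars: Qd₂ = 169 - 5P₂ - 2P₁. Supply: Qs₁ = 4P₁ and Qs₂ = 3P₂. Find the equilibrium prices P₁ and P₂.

P₁ = 495/46, P₂ = 424/23

Market 1: 83 - 2P₁ - P₂ = 4P₁ → 6P₁ + P₂ = 83.
Market 2: 8P₂ + 2P₁ = 169.
Eliminating P₂: 8×(1) − 1×(2) gives 46P₁ = 495, so P₁ = 495/46.
Back-substitute into (2): P₂ = (169 − 2×495/46) / 8 = 424/23.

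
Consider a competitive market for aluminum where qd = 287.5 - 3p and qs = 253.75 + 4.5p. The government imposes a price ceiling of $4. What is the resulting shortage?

Shortage = 3.75

Equilibrium price would be p* = 4.5, so the ceiling at 4 binds.
At p = 4: qd = 287.5 − 3(4) = 275.5, qs = 253.75 + 4.5(4) = 271.75.
Shortage = 275.5 − 271.75 = 3.75.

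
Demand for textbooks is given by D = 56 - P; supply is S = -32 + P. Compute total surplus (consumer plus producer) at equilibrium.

Equilibrium: 56 - P = -32 + P gives P* = 44, Q* = 12.
Demand choke price: P = 56; supply starts at P = 32.
CS = ½(56 − 44)(12) = 72; PS = ½(44 − 32)(12) = 72.

Total surplus = 144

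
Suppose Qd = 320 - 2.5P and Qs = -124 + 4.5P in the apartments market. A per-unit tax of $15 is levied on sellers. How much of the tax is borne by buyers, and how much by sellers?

Pre-tax equilibrium: P* = 444/7, Q* = 1130/7.
Tax on sellers shifts supply to Qs = -124 + 4.5(P − 15) = -191.5 + 4.5P.
320 - 2.5P = -191.5 + 4.5P gives buyer price Pb = 1023/14; sellers receive Ps = 1023/14 − 15 = 813/14.
New quantity: Q = 320 − 2.5(1023/14) = 3845/28.
Buyer burden = 1023/14 − 444/7 = 135/14; seller burden = 444/7 − 813/14 = 75/14.

Buyers bear 135/14, sellers bear 75/14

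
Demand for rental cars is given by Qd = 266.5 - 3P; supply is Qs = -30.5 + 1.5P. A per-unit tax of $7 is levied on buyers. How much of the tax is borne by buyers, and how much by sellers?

Pre-tax equilibrium: P* = 66, Q* = 68.5.
Tax on buyers shifts demand to Qd = 266.5 − 3(P + 7) = 245.5 - 3P.
245.5 - 3P = -30.5 + 1.5P gives seller price Ps = 184/3; buyers pay Pb = 184/3 + 7 = 205/3.
New quantity: Q = 266.5 − 3(205/3) = 61.5.
Buyer burden = 205/3 − 66 = 7/3; seller burden = 66 − 184/3 = 14/3.

Buyers bear 7/3, sellers bear 14/3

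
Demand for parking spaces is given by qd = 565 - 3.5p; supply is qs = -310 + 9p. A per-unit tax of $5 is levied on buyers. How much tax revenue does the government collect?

Pre-tax equilibrium: p* = 70, q* = 320.
Tax on buyers shifts demand to qd = 565 − 3.5(p + 5) = 547.5 - 3.5p.
547.5 - 3.5p = -310 + 9p gives seller price ps = 68.6; buyers pay pb = 68.6 + 5 = 73.6.
New quantity: q = 565 − 3.5(73.6) = 307.4.
Revenue = 5 × 307.4 = 1537.

Tax revenue = 1537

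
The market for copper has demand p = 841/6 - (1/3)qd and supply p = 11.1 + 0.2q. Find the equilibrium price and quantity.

p* = 59.5, q* = 242

Set the two price expressions equal: 841/6 - (1/3)q = 11.1 + 0.2q.
1936/15 = (8/15)q, so q* = 242.
p* = 841/6 − (1/3)(242) = 59.5.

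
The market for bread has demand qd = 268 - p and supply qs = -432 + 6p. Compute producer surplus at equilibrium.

Equilibrium: 268 - p = -432 + 6p gives p* = 100, q* = 168.
Supply starts at p = 72 (where qs = 0).
PS = ½(100 − 72)(168) = 2352.

Producer surplus = 2352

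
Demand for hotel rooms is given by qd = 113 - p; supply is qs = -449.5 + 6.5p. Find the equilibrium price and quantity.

p* = 75, q* = 38

Set qd = qs: 113 - p = -449.5 + 6.5p.
562.5 = 7.5p, so p* = 75.
q* = 113 − 1(75) = 38.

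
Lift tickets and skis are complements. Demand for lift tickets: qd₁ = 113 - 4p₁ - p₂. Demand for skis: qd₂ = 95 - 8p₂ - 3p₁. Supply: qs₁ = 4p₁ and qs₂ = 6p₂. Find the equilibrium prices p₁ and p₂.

Market 1: 113 - 4p₁ - p₂ = 4p₁ → 8p₁ + p₂ = 113.
Market 2: 14p₂ + 3p₁ = 95.
Eliminating p₂: 14×(1) − 1×(2) gives 109p₁ = 1487, so p₁ = 1487/109.
Back-substitute into (2): p₂ = (95 − 3×1487/109) / 14 = 421/109.

p₁ = 1487/109, p₂ = 421/109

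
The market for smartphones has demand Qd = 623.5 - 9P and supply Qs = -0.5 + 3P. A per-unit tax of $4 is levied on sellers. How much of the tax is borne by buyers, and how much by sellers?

Pre-tax equilibrium: P* = 52, Q* = 155.5.
Tax on sellers shifts supply to Qs = -0.5 + 3(P − 4) = -12.5 + 3P.
623.5 - 9P = -12.5 + 3P gives buyer price Pb = 53; sellers receive Ps = 53 − 4 = 49.
New quantity: Q = 623.5 − 9(53) = 146.5.
Buyer burden = 53 − 52 = 1; seller burden = 52 − 49 = 3.

Buyers bear $1, sellers bear $3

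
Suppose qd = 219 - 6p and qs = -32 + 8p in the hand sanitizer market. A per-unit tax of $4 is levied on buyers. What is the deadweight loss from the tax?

Deadweight loss = 192/7

Pre-tax equilibrium: p* = 251/14, q* = 780/7.
Tax on buyers shifts demand to qd = 219 − 6(p + 4) = 195 - 6p.
195 - 6p = -32 + 8p gives seller price ps = 227/14; buyers pay pb = 227/14 + 4 = 283/14.
New quantity: q = 219 − 6(283/14) = 684/7.
DWL = ½ × 4 × (780/7 − 684/7) = 192/7.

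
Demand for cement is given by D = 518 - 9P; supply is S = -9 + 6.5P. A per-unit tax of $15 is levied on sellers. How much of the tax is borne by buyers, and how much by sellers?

Buyers bear 195/31, sellers bear 270/31

Pre-tax equilibrium: P* = 34, Q* = 212.
Tax on sellers shifts supply to S = -9 + 6.5(P − 15) = -106.5 + 6.5P.
518 - 9P = -106.5 + 6.5P gives buyer price Pb = 1249/31; sellers receive Ps = 1249/31 − 15 = 784/31.
New quantity: Q = 518 − 9(1249/31) = 4817/31.
Buyer burden = 1249/31 − 34 = 195/31; seller burden = 34 − 784/31 = 270/31.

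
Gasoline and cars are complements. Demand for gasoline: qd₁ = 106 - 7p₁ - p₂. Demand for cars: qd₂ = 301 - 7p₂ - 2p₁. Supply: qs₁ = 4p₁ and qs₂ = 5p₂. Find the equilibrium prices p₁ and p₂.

Market 1: 106 - 7p₁ - p₂ = 4p₁ → 11p₁ + p₂ = 106.
Market 2: 12p₂ + 2p₁ = 301.
Eliminating p₂: 12×(1) − 1×(2) gives 130p₁ = 971, so p₁ = 971/130.
Back-substitute into (2): p₂ = (301 − 2×971/130) / 12 = 3099/130.

p₁ = 971/130, p₂ = 3099/130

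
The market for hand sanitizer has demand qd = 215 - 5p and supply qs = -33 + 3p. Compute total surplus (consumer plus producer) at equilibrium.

Total surplus = 960

Equilibrium: 215 - 5p = -33 + 3p gives p* = 31, q* = 60.
Demand choke price: p = 43; supply starts at p = 11.
CS = ½(43 − 31)(60) = 360; PS = ½(31 − 11)(60) = 600.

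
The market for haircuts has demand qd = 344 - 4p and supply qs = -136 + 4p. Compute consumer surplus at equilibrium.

Equilibrium: 344 - 4p = -136 + 4p gives p* = 60, q* = 104.
Demand choke price (qd = 0): p = 86.
CS = ½(86 − 60)(104) = 1352.

Consumer surplus = 1352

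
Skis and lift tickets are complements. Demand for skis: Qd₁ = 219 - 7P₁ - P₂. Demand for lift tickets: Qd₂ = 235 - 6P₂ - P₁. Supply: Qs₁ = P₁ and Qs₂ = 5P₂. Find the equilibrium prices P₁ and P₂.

P₁ = 2174/87, P₂ = 1661/87

Market 1: 219 - 7P₁ - P₂ = P₁ → 8P₁ + P₂ = 219.
Market 2: 11P₂ + P₁ = 235.
Eliminating P₂: 11×(1) − 1×(2) gives 87P₁ = 2174, so P₁ = 2174/87.
Back-substitute into (2): P₂ = (235 − 1×2174/87) / 11 = 1661/87.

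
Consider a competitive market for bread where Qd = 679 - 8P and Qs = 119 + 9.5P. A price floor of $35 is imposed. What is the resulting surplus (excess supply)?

Surplus = 52.5

Equilibrium price would be P* = 32, so the floor at 35 binds.
At P = 35: Qd = 399, Qs = 451.5.
Surplus = 451.5 − 399 = 52.5.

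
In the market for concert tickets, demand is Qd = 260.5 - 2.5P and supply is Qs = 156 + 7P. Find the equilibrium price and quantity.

P* = 11, Q* = 233

Set Qd = Qs: 260.5 - 2.5P = 156 + 7P.
104.5 = 9.5P, so P* = 11.
Q* = 260.5 − 2.5(11) = 233.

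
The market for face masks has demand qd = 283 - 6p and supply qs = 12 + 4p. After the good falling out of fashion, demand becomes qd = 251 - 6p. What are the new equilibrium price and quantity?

p' = 23.9, q' = 107.6

Original equilibrium: p* = 27.1, q* = 120.4.
New equilibrium: 251 - 6p = 12 + 4p, so 239 = 10p and p' = 23.9; q' = 251 − 6(23.9) = 107.6.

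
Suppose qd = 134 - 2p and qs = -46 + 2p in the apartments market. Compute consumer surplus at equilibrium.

Equilibrium: 134 - 2p = -46 + 2p gives p* = 45, q* = 44.
Demand choke price (qd = 0): p = 67.
CS = ½(67 − 45)(44) = 484.

Consumer surplus = 484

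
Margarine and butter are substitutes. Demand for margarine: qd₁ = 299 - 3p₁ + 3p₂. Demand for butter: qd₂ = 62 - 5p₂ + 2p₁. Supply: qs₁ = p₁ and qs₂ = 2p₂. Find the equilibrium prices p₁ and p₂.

p₁ = 2279/22, p₂ = 423/11

Market 1: 299 - 3p₁ + 3p₂ = p₁ → 4p₁ - 3p₂ = 299.
Market 2: 7p₂ - 2p₁ = 62.
Eliminating p₂: 7×(1) + 3×(2) gives 22p₁ = 2279, so p₁ = 2279/22.
Back-substitute into (2): p₂ = (62 + 2×2279/22) / 7 = 423/11.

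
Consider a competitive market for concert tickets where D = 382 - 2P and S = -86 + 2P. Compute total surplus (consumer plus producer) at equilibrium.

Total surplus = 10952

Equilibrium: 382 - 2P = -86 + 2P gives P* = 117, Q* = 148.
Demand choke price: P = 191; supply starts at P = 43.
CS = ½(191 − 117)(148) = 5476; PS = ½(117 − 43)(148) = 5476.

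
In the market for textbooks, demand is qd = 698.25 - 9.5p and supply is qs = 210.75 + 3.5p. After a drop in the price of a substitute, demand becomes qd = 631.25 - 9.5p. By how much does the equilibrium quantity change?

Original equilibrium: p* = 37.5, q* = 342.
New equilibrium: 631.25 - 9.5p = 210.75 + 3.5p, so 420.5 = 13p and p' = 841/26; q' = 631.25 − 9.5(841/26) = 8423/26.
Change in quantity: 8423/26 − 342 = -469/26.

Δq = -469/26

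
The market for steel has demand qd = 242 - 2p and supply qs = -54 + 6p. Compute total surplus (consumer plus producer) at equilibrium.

Total surplus = 9408

Equilibrium: 242 - 2p = -54 + 6p gives p* = 37, q* = 168.
Demand choke price: p = 121; supply starts at p = 9.
CS = ½(121 − 37)(168) = 7056; PS = ½(37 − 9)(168) = 2352.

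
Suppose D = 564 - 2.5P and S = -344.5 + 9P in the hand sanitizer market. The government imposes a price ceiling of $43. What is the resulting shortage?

Shortage = 414

Equilibrium price would be P* = 79, so the ceiling at 43 binds.
At P = 43: D = 564 − 2.5(43) = 456.5, S = -344.5 + 9(43) = 42.5.
Shortage = 456.5 − 42.5 = 414.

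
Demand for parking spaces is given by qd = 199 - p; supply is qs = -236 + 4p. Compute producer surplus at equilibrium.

Producer surplus = 1568

Equilibrium: 199 - p = -236 + 4p gives p* = 87, q* = 112.
Supply starts at p = 59 (where qs = 0).
PS = ½(87 − 59)(112) = 1568.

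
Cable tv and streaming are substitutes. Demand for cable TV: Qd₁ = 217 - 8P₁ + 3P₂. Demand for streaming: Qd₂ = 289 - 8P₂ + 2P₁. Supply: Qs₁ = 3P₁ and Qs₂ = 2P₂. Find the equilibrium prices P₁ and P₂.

P₁ = 3037/104, P₂ = 3613/104

Market 1: 217 - 8P₁ + 3P₂ = 3P₁ → 11P₁ - 3P₂ = 217.
Market 2: 10P₂ - 2P₁ = 289.
Eliminating P₂: 10×(1) + 3×(2) gives 104P₁ = 3037, so P₁ = 3037/104.
Back-substitute into (2): P₂ = (289 + 2×3037/104) / 10 = 3613/104.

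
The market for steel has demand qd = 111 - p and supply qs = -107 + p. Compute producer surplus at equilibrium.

Producer surplus = 2

Equilibrium: 111 - p = -107 + p gives p* = 109, q* = 2.
Supply starts at p = 107 (where qs = 0).
PS = ½(109 − 107)(2) = 2.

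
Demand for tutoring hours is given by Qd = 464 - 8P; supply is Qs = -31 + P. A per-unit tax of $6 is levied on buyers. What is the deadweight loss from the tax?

Deadweight loss = 16

Pre-tax equilibrium: P* = 55, Q* = 24.
Tax on buyers shifts demand to Qd = 464 − 8(P + 6) = 416 - 8P.
416 - 8P = -31 + P gives seller price Ps = 149/3; buyers pay Pb = 149/3 + 6 = 167/3.
New quantity: Q = 464 − 8(167/3) = 56/3.
DWL = ½ × 6 × (24 − 56/3) = 16.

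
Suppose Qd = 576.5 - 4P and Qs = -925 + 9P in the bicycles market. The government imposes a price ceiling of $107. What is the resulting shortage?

Shortage = 110.5

Equilibrium price would be P* = 115.5, so the ceiling at 107 binds.
At P = 107: Qd = 576.5 − 4(107) = 148.5, Qs = -925 + 9(107) = 38.
Shortage = 148.5 − 38 = 110.5.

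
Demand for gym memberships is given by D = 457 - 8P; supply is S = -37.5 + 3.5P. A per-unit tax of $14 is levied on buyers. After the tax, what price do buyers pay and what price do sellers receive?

Pre-tax equilibrium: P* = 43, Q* = 113.
Tax on buyers shifts demand to D = 457 − 8(P + 14) = 345 - 8P.
345 - 8P = -37.5 + 3.5P gives seller price Ps = 765/23; buyers pay Pb = 765/23 + 14 = 1087/23.
New quantity: Q = 457 − 8(1087/23) = 1815/23.

Buyers pay 1087/23, sellers receive 765/23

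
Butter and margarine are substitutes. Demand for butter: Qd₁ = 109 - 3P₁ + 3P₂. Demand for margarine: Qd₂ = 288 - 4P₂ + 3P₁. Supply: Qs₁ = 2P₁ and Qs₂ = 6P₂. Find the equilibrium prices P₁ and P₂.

Market 1: 109 - 3P₁ + 3P₂ = 2P₁ → 5P₁ - 3P₂ = 109.
Market 2: 10P₂ - 3P₁ = 288.
Eliminating P₂: 10×(1) + 3×(2) gives 41P₁ = 1954, so P₁ = 1954/41.
Back-substitute into (2): P₂ = (288 + 3×1954/41) / 10 = 1767/41.

P₁ = 1954/41, P₂ = 1767/41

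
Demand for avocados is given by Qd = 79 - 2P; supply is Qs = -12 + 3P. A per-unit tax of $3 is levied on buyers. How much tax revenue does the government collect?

Pre-tax equilibrium: P* = 18.2, Q* = 42.6.
Tax on buyers shifts demand to Qd = 79 − 2(P + 3) = 73 - 2P.
73 - 2P = -12 + 3P gives seller price Ps = 17; buyers pay Pb = 17 + 3 = 20.
New quantity: Q = 79 − 2(20) = 39.
Revenue = 3 × 39 = 117.

Tax revenue = 117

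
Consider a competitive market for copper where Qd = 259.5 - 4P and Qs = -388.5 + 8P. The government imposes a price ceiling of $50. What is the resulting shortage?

Equilibrium price would be P* = 54, so the ceiling at 50 binds.
At P = 50: Qd = 259.5 − 4(50) = 59.5, Qs = -388.5 + 8(50) = 11.5.
Shortage = 59.5 − 11.5 = 48.

Shortage = 48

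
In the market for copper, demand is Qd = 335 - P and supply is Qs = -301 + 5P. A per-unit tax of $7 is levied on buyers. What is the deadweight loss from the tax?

Deadweight loss = 245/12

Pre-tax equilibrium: P* = 106, Q* = 229.
Tax on buyers shifts demand to Qd = 335 − 1(P + 7) = 328 - P.
328 - P = -301 + 5P gives seller price Ps = 629/6; buyers pay Pb = 629/6 + 7 = 671/6.
New quantity: Q = 335 − 1(671/6) = 1339/6.
DWL = ½ × 7 × (229 − 1339/6) = 245/12.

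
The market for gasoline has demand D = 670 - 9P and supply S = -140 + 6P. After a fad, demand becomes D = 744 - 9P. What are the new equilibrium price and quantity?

Original equilibrium: P* = 54, Q* = 184.
New equilibrium: 744 - 9P = -140 + 6P, so 884 = 15P and P' = 884/15; Q' = 744 − 9(884/15) = 213.6.

P' = 884/15, Q' = 213.6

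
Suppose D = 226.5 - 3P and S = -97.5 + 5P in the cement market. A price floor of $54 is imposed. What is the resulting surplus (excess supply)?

Equilibrium price would be P* = 40.5, so the floor at 54 binds.
At P = 54: D = 64.5, S = 172.5.
Surplus = 172.5 − 64.5 = 108.

Surplus = 108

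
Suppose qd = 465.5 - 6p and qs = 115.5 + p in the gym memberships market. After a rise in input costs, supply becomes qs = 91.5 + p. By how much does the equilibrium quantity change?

Δq = -144/7

Original equilibrium: p* = 50, q* = 165.5.
New equilibrium: 465.5 - 6p = 91.5 + p, so 374 = 7p and p' = 374/7; q' = 465.5 − 6(374/7) = 2029/14.
Change in quantity: 2029/14 − 165.5 = -144/7.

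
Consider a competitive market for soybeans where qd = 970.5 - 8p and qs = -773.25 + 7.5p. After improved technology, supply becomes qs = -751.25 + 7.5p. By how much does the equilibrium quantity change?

Δq = 352/31

Original equilibrium: p* = 112.5, q* = 70.5.
New equilibrium: 970.5 - 8p = -751.25 + 7.5p, so 1721.75 = 15.5p and p' = 6887/62; q' = 970.5 − 8(6887/62) = 5075/62.
Change in quantity: 5075/62 − 70.5 = 352/31.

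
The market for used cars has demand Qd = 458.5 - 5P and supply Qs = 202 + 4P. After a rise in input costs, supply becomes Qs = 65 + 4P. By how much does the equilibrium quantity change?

ΔQ = -685/9

Original equilibrium: P* = 28.5, Q* = 316.
New equilibrium: 458.5 - 5P = 65 + 4P, so 393.5 = 9P and P' = 787/18; Q' = 458.5 − 5(787/18) = 2159/9.
Change in quantity: 2159/9 − 316 = -685/9.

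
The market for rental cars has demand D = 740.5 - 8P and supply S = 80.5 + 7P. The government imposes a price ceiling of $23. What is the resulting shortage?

Shortage = 315

Equilibrium price would be P* = 44, so the ceiling at 23 binds.
At P = 23: D = 740.5 − 8(23) = 556.5, S = 80.5 + 7(23) = 241.5.
Shortage = 556.5 − 241.5 = 315.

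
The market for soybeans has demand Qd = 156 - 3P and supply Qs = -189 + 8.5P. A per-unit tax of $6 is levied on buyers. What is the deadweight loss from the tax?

Pre-tax equilibrium: P* = 30, Q* = 66.
Tax on buyers shifts demand to Qd = 156 − 3(P + 6) = 138 - 3P.
138 - 3P = -189 + 8.5P gives seller price Ps = 654/23; buyers pay Pb = 654/23 + 6 = 792/23.
New quantity: Q = 156 − 3(792/23) = 1212/23.
DWL = ½ × 6 × (66 − 1212/23) = 918/23.

Deadweight loss = 918/23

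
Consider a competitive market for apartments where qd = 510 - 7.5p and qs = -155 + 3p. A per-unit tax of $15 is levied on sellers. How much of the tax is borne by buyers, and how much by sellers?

Buyers bear 30/7, sellers bear 75/7

Pre-tax equilibrium: p* = 190/3, q* = 35.
Tax on sellers shifts supply to qs = -155 + 3(p − 15) = -200 + 3p.
510 - 7.5p = -200 + 3p gives buyer price pb = 1420/21; sellers receive ps = 1420/21 − 15 = 1105/21.
New quantity: q = 510 − 7.5(1420/21) = 20/7.
Buyer burden = 1420/21 − 190/3 = 30/7; seller burden = 190/3 − 1105/21 = 75/7.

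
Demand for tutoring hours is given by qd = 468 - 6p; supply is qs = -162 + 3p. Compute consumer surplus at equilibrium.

Consumer surplus = 192

Equilibrium: 468 - 6p = -162 + 3p gives p* = 70, q* = 48.
Demand choke price (qd = 0): p = 78.
CS = ½(78 − 70)(48) = 192.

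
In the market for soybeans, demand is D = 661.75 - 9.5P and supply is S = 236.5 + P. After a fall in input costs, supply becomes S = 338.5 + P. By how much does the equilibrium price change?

ΔP = -68/7

Original equilibrium: P* = 40.5, Q* = 277.
New equilibrium: 661.75 - 9.5P = 338.5 + P, so 323.25 = 10.5P and P' = 431/14; Q' = 661.75 − 9.5(431/14) = 2585/7.
Change in price: 431/14 − 40.5 = -68/7.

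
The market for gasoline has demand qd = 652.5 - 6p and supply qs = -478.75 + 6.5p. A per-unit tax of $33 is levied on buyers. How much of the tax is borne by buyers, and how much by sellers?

Buyers bear $17.16, sellers bear $15.84

Pre-tax equilibrium: p* = 90.5, q* = 109.5.
Tax on buyers shifts demand to qd = 652.5 − 6(p + 33) = 454.5 - 6p.
454.5 - 6p = -478.75 + 6.5p gives seller price ps = 74.66; buyers pay pb = 74.66 + 33 = 107.66.
New quantity: q = 652.5 − 6(107.66) = 6.54.
Buyer burden = 107.66 − 90.5 = 17.16; seller burden = 90.5 − 74.66 = 15.84.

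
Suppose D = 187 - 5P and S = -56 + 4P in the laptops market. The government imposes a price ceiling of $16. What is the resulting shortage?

Equilibrium price would be P* = 27, so the ceiling at 16 binds.
At P = 16: D = 187 − 5(16) = 107, S = -56 + 4(16) = 8.
Shortage = 107 − 8 = 99.

Shortage = 99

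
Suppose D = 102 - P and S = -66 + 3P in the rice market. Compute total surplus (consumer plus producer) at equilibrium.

Equilibrium: 102 - P = -66 + 3P gives P* = 42, Q* = 60.
Demand choke price: P = 102; supply starts at P = 22.
CS = ½(102 − 42)(60) = 1800; PS = ½(42 − 22)(60) = 600.

Total surplus = 2400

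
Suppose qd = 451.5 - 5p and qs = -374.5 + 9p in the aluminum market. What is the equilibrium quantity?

Set qd = qs: 451.5 - 5p = -374.5 + 9p.
826 = 14p, so p* = 59.
q* = 451.5 − 5(59) = 156.5.

q* = 156.5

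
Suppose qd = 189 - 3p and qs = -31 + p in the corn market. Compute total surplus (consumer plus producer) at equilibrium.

Equilibrium: 189 - 3p = -31 + p gives p* = 55, q* = 24.
Demand choke price: p = 63; supply starts at p = 31.
CS = ½(63 − 55)(24) = 96; PS = ½(55 − 31)(24) = 288.

Total surplus = 384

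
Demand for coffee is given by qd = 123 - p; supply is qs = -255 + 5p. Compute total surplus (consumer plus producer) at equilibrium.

Equilibrium: 123 - p = -255 + 5p gives p* = 63, q* = 60.
Demand choke price: p = 123; supply starts at p = 51.
CS = ½(123 − 63)(60) = 1800; PS = ½(63 − 51)(60) = 360.

Total surplus = 2160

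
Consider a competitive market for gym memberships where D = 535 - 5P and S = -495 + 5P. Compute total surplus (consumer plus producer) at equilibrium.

Equilibrium: 535 - 5P = -495 + 5P gives P* = 103, Q* = 20.
Demand choke price: P = 107; supply starts at P = 99.
CS = ½(107 − 103)(20) = 40; PS = ½(103 − 99)(20) = 40.

Total surplus = 80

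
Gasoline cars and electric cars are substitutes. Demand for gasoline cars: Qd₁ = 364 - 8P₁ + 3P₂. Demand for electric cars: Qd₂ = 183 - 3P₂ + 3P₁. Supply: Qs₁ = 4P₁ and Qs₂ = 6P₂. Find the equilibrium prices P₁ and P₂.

P₁ = 425/11, P₂ = 1096/33

Market 1: 364 - 8P₁ + 3P₂ = 4P₁ → 12P₁ - 3P₂ = 364.
Market 2: 9P₂ - 3P₁ = 183.
Eliminating P₂: 9×(1) + 3×(2) gives 99P₁ = 3825, so P₁ = 425/11.
Back-substitute into (2): P₂ = (183 + 3×425/11) / 9 = 1096/33.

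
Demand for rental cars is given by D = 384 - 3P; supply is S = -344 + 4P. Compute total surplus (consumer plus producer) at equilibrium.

Total surplus = 1512

Equilibrium: 384 - 3P = -344 + 4P gives P* = 104, Q* = 72.
Demand choke price: P = 128; supply starts at P = 86.
CS = ½(128 − 104)(72) = 864; PS = ½(104 − 86)(72) = 648.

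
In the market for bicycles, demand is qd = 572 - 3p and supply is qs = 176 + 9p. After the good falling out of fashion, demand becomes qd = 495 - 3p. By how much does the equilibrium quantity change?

Δq = -57.75

Original equilibrium: p* = 33, q* = 473.
New equilibrium: 495 - 3p = 176 + 9p, so 319 = 12p and p' = 319/12; q' = 495 − 3(319/12) = 415.25.
Change in quantity: 415.25 − 473 = -57.75.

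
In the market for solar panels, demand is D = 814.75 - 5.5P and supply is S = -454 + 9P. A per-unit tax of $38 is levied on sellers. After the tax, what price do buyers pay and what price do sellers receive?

Pre-tax equilibrium: P* = 87.5, Q* = 333.5.
Tax on sellers shifts supply to S = -454 + 9(P − 38) = -796 + 9P.
814.75 - 5.5P = -796 + 9P gives buyer price Pb = 6443/58; sellers receive Ps = 6443/58 − 38 = 4239/58.
New quantity: Q = 814.75 − 5.5(6443/58) = 11819/58.

Buyers pay 6443/58, sellers receive 4239/58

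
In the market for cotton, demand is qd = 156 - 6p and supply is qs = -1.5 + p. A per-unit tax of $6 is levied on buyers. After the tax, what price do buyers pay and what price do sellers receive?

Pre-tax equilibrium: p* = 22.5, q* = 21.
Tax on buyers shifts demand to qd = 156 − 6(p + 6) = 120 - 6p.
120 - 6p = -1.5 + p gives seller price ps = 243/14; buyers pay pb = 243/14 + 6 = 327/14.
New quantity: q = 156 − 6(327/14) = 111/7.

Buyers pay 327/14, sellers receive 243/14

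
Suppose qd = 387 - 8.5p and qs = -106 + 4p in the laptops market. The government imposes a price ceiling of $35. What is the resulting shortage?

Shortage = 55.5

Equilibrium price would be p* = 39.44, so the ceiling at 35 binds.
At p = 35: qd = 387 − 8.5(35) = 89.5, qs = -106 + 4(35) = 34.
Shortage = 89.5 − 34 = 55.5.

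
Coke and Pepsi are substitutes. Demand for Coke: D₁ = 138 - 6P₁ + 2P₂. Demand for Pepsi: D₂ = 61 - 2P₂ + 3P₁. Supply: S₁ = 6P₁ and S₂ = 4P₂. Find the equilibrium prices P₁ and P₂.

P₁ = 475/33, P₂ = 191/11

Market 1: 138 - 6P₁ + 2P₂ = 6P₁ → 12P₁ - 2P₂ = 138.
Market 2: 6P₂ - 3P₁ = 61.
Eliminating P₂: 6×(1) + 2×(2) gives 66P₁ = 950, so P₁ = 475/33.
Back-substitute into (2): P₂ = (61 + 3×475/33) / 6 = 191/11.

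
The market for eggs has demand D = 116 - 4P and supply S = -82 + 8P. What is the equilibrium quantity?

Q* = 50

Set D = S: 116 - 4P = -82 + 8P.
198 = 12P, so P* = 16.5.
Q* = 116 − 4(16.5) = 50.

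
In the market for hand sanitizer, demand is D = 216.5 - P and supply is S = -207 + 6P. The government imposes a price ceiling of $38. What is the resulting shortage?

Shortage = 157.5

Equilibrium price would be P* = 60.5, so the ceiling at 38 binds.
At P = 38: D = 216.5 − 1(38) = 178.5, S = -207 + 6(38) = 21.
Shortage = 178.5 − 21 = 157.5.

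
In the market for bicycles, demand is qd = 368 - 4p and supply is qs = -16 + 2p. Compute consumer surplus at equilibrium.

Equilibrium: 368 - 4p = -16 + 2p gives p* = 64, q* = 112.
Demand choke price (qd = 0): p = 92.
CS = ½(92 − 64)(112) = 1568.

Consumer surplus = 1568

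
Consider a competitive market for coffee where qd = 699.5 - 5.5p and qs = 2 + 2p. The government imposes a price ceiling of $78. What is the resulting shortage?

Shortage = 112.5

Equilibrium price would be p* = 93, so the ceiling at 78 binds.
At p = 78: qd = 699.5 − 5.5(78) = 270.5, qs = 2 + 2(78) = 158.
Shortage = 270.5 − 158 = 112.5.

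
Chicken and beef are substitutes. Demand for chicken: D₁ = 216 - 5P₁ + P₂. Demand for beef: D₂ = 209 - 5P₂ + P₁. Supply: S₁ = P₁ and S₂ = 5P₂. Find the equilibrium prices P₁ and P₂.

P₁ = 2369/59, P₂ = 1470/59

Market 1: 216 - 5P₁ + P₂ = P₁ → 6P₁ - P₂ = 216.
Market 2: 10P₂ - P₁ = 209.
Eliminating P₂: 10×(1) + 1×(2) gives 59P₁ = 2369, so P₁ = 2369/59.
Back-substitute into (2): P₂ = (209 + 1×2369/59) / 10 = 1470/59.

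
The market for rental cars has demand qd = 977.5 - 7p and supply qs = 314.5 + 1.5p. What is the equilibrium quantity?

Set qd = qs: 977.5 - 7p = 314.5 + 1.5p.
663 = 8.5p, so p* = 78.
q* = 977.5 − 7(78) = 431.5.

q* = 431.5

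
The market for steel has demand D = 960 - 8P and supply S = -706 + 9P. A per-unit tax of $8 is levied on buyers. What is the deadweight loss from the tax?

Deadweight loss = 2304/17

Pre-tax equilibrium: P* = 98, Q* = 176.
Tax on buyers shifts demand to D = 960 − 8(P + 8) = 896 - 8P.
896 - 8P = -706 + 9P gives seller price Ps = 1602/17; buyers pay Pb = 1602/17 + 8 = 1738/17.
New quantity: Q = 960 − 8(1738/17) = 2416/17.
DWL = ½ × 8 × (176 − 2416/17) = 2304/17.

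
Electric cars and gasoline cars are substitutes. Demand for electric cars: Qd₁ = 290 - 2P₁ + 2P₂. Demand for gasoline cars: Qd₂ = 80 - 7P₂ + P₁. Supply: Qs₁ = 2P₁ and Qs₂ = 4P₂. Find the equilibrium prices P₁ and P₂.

P₁ = 1675/21, P₂ = 305/21

Market 1: 290 - 2P₁ + 2P₂ = 2P₁ → 4P₁ - 2P₂ = 290.
Market 2: 11P₂ - P₁ = 80.
Eliminating P₂: 11×(1) + 2×(2) gives 42P₁ = 3350, so P₁ = 1675/21.
Back-substitute into (2): P₂ = (80 + 1×1675/21) / 11 = 305/21.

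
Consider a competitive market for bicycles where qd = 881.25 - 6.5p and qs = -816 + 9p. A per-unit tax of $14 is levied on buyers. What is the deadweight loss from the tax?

Pre-tax equilibrium: p* = 109.5, q* = 169.5.
Tax on buyers shifts demand to qd = 881.25 − 6.5(p + 14) = 790.25 - 6.5p.
790.25 - 6.5p = -816 + 9p gives seller price ps = 6425/62; buyers pay pb = 6425/62 + 14 = 7293/62.
New quantity: q = 881.25 − 6.5(7293/62) = 7233/62.
DWL = ½ × 14 × (169.5 − 7233/62) = 11466/31.

Deadweight loss = 11466/31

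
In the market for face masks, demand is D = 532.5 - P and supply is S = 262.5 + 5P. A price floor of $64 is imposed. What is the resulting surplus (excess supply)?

Surplus = 114

Equilibrium price would be P* = 45, so the floor at 64 binds.
At P = 64: D = 468.5, S = 582.5.
Surplus = 582.5 − 468.5 = 114.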